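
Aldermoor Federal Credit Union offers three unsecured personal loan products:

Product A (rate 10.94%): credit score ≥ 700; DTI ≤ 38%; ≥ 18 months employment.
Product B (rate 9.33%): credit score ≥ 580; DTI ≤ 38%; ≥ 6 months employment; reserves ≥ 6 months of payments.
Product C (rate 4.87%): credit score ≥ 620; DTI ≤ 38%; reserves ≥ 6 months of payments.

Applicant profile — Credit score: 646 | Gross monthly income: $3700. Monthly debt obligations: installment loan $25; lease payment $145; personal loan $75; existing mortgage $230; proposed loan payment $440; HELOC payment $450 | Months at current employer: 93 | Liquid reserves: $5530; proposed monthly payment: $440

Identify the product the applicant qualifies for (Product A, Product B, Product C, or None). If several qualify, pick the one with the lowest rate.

Product C

Total debts = (25 + 145 + 75 + 230 + 440 + 450) = 1,365; DTI = 1,365/3,700 = 36.9%.
Reserves = 5,530/440 = 12.6 months.
Product A: score 646 < 700; DTI 36.9% ≤ 38%; employment 93 ≥ 18 mo → does not qualify.
Product B: score 646 ≥ 580; DTI 36.9% ≤ 38%; employment 93 ≥ 6 mo; reserves 12.6 ≥ 6 mo → qualifies.
Product C: score 646 ≥ 620; DTI 36.9% ≤ 38%; reserves 12.6 ≥ 6 mo → qualifies.
Qualifying: Product B, Product C. Lowest rate is 4.87% → Product C.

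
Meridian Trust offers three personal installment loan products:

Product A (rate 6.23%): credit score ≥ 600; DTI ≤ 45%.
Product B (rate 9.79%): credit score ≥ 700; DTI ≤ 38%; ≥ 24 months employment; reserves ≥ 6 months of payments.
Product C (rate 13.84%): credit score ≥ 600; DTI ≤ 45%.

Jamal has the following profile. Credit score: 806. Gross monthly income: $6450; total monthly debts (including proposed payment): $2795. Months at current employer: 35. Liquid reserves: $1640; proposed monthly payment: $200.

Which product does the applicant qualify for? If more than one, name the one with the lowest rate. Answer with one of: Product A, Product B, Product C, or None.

DTI = 2,795/6,450 = 43.3%.
Reserves = 1,640/200 = 8.2 months.
Product A: score 806 ≥ 600; DTI 43.3% ≤ 45% → qualifies.
Product B: score 806 ≥ 700; DTI 43.3% > 38%; employment 35 ≥ 24 mo; reserves 8.2 ≥ 6 mo → does not qualify.
Product C: score 806 ≥ 600; DTI 43.3% ≤ 45% → qualifies.
Qualifying: Product A, Product C. Lowest rate is 6.23% → Product A.

Product A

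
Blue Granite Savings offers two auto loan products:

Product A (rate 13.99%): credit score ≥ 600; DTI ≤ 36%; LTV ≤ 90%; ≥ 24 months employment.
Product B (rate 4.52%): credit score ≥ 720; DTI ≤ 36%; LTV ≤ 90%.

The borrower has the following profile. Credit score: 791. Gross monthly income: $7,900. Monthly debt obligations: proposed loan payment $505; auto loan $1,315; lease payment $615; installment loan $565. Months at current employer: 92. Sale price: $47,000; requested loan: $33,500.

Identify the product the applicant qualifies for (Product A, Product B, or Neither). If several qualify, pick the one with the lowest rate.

Neither

Total debts = (505 + 1,315 + 615 + 565) = 3,000; DTI = 3,000/7,900 = 38%.
LTV = 33,500/47,000 = 71.3%.
Product A: score 791 ≥ 600; DTI 38% > 36%; LTV 71.3% ≤ 90%; employment 92 ≥ 24 mo → does not qualify.
Product B: score 791 ≥ 720; DTI 38% > 36%; LTV 71.3% ≤ 90% → does not qualify.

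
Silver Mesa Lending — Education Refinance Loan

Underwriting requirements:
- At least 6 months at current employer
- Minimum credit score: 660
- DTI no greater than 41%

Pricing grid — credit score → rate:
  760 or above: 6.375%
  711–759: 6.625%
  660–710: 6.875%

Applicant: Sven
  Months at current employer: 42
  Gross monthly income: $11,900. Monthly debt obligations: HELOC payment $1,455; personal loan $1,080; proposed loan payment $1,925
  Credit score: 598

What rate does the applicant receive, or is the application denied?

Denied

Credit score 598 < 660 (below minimum)
Employment 42 ≥ 6 months
Total monthly debts = (1,455 + 1,080 + 1,925) = 4,460. DTI: 4,460 ÷ 11,900 = 37.5%, within the 41% cap
Not all requirements met → denied.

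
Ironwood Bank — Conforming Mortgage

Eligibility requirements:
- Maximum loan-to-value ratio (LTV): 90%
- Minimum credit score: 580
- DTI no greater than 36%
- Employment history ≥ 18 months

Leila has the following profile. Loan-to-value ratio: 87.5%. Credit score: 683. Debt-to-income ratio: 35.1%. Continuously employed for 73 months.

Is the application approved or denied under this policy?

LTV 87.5% — within 90%
Credit score 683 ≥ 580 (meets)
DTI 35.1% ≤ 36%
Employment 73 ≥ 18 months
All criteria satisfied.

Approved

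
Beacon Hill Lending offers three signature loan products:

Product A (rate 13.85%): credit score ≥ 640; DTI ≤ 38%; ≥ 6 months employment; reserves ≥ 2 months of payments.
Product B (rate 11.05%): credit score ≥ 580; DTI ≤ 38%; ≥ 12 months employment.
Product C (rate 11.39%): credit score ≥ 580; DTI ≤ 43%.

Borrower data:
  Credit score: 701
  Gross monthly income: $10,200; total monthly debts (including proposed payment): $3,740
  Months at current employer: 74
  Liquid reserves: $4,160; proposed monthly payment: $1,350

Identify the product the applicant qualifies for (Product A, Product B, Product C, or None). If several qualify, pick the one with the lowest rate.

Product B

DTI = 3,740/10,200 = 36.7%.
Reserves = 4,160/1,350 = 3.1 months.
Product A: score 701 ≥ 640; DTI 36.7% ≤ 38%; employment 74 ≥ 6 mo; reserves 3.1 ≥ 2 mo → qualifies.
Product B: score 701 ≥ 580; DTI 36.7% ≤ 38%; employment 74 ≥ 12 mo → qualifies.
Product C: score 701 ≥ 580; DTI 36.7% ≤ 43% → qualifies.
Qualifying: Product A, Product B, Product C. Lowest rate is 11.05% → Product B.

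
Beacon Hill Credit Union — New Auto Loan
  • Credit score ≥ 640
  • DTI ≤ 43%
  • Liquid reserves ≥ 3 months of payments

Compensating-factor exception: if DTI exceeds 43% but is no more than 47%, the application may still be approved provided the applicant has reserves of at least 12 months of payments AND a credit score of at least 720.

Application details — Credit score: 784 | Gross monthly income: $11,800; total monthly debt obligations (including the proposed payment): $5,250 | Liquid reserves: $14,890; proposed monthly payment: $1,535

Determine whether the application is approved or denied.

Denied

Credit score 784 ≥ 640 (meets base)
DTI = 5,250/11,800 = 44.5% > 43% — standard DTI limit exceeded.
Reserves: 14,890 ÷ 1,535 = 9.7 months (meets 3-month minimum)
DTI 44.5% is within the 43%–47% exception band; checking compensating factors.
Override check — reserves: 9.7 mo (short of 12); score: 784 (ok).
Compensating-factor requirement not fully met.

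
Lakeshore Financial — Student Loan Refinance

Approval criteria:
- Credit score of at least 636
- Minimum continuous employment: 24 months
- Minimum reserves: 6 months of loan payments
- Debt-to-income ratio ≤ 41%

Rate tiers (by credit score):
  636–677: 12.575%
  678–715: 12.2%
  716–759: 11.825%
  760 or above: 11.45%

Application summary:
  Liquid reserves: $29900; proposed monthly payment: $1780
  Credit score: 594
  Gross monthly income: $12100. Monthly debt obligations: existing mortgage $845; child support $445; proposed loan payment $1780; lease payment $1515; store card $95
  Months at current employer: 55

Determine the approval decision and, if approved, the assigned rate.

Credit score 594 < 636 (below minimum)
Employment 55 ≥ 24 months
Reserves = 29,900/1,780 = 16.8 months ≥ 6
Total monthly debts = (845 + 445 + 1,780 + 1,515 + 95) = 4,680. Debt-to-income = 4,680/12,100 = 38.7% — meets 41% limit
Not all requirements met → denied.

Denied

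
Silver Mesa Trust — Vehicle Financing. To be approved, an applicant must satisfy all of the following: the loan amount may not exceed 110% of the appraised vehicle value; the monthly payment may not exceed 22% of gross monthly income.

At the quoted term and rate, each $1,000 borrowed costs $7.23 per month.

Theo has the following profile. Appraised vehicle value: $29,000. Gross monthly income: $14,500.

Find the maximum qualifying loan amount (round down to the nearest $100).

Payment cap: 22% × $14,500 = $3,190/month.
At $7.23 per $1,000, that supports 3,190/7.23 × 1,000 ≈ $441,217 → $441,200.
LTV cap: 110% × $29,000 = $31,900 → $31,900.
Binding constraint: loan-to-value.

$31,900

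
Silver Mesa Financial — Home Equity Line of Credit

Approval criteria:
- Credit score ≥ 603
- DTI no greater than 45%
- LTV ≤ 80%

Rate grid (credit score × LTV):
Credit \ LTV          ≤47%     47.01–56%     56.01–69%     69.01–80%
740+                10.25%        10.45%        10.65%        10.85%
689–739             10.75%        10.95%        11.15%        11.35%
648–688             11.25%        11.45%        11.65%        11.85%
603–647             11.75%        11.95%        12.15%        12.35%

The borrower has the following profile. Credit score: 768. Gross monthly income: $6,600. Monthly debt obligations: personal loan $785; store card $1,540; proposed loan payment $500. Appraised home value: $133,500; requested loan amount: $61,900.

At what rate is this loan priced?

Credit score 768 ≥ 603; Total monthly debts = (785 + 1,540 + 500) = 2,825. DTI: 2,825 ÷ 6,600 = 42.8%, within the 45% cap
Loan-to-value = 61,900/133,500 = 46.4% — pass (80% max)
Credit 768 → row 740+; LTV 46.4% → column ≤47%. Grid cell → 10.25%.

10.25%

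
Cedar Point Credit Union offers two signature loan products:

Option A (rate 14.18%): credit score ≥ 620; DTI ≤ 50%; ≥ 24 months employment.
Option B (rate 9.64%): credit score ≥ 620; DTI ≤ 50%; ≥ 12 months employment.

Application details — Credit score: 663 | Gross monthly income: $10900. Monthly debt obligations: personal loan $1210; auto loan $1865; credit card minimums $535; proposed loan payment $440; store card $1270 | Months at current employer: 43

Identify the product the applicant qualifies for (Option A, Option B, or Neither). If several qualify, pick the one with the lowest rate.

Option B

Total debts = (1,210 + 1,865 + 535 + 440 + 1,270) = 5,320; DTI = 5,320/10,900 = 48.8%.
Option A: score 663 ≥ 620; DTI 48.8% ≤ 50%; employment 43 ≥ 24 mo → qualifies.
Option B: score 663 ≥ 620; DTI 48.8% ≤ 50%; employment 43 ≥ 12 mo → qualifies.
Qualifying: Option A, Option B. Lowest rate is 9.64% → Option B.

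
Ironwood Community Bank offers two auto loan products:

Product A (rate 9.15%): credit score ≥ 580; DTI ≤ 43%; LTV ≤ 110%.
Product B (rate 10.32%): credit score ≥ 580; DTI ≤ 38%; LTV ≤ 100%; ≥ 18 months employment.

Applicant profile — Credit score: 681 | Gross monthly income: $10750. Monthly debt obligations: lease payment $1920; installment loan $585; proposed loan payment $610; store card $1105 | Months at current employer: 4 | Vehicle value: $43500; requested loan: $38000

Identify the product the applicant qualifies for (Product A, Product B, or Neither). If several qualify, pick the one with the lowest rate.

Product A

Total debts = (1,920 + 585 + 610 + 1,105) = 4,220; DTI = 4,220/10,750 = 39.3%.
LTV = 38,000/43,500 = 87.4%.
Product A: score 681 ≥ 580; DTI 39.3% ≤ 43%; LTV 87.4% ≤ 110% → qualifies.
Product B: score 681 ≥ 580; DTI 39.3% > 38%; LTV 87.4% ≤ 100%; employment 4 < 18 mo → does not qualify.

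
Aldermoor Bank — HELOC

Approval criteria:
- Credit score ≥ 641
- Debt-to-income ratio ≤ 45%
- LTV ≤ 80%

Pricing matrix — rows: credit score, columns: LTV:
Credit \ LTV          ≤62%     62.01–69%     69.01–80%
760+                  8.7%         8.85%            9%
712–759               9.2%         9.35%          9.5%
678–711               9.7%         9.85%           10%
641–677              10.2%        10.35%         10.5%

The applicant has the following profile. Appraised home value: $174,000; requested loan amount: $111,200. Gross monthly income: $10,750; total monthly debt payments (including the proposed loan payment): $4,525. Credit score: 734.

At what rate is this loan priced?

Credit score 734 ≥ 641; DTI = 4,525/10,750 = 42.1% ≤ 45%
Loan-to-value = 111,200/174,000 = 63.9% — pass (80% max)
Row: 734 falls in 712–759. Column: 63.9% falls in 62.01–69%. Rate = 9.35%.

9.35%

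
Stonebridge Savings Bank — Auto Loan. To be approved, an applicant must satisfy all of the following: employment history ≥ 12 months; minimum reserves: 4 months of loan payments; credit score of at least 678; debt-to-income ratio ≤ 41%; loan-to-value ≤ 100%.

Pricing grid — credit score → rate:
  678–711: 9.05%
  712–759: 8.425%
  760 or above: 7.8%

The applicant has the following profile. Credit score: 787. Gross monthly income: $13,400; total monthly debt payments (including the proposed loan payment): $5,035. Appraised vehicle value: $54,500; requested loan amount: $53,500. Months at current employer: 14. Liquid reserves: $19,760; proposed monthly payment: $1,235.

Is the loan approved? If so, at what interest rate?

Credit score 787 ≥ 678 (meets minimum)
DTI = 5,035/13,400 = 37.6% ≤ 41%
LTV = 53,500/54,500 = 98.2% ≤ 100%
Reserves = 19,760/1,235 = 16.0 months ≥ 4
Employment 14 ≥ 12 months
All requirements met. Score 787 falls in the 760 or above tier → 7.8%.

Approved at 7.8%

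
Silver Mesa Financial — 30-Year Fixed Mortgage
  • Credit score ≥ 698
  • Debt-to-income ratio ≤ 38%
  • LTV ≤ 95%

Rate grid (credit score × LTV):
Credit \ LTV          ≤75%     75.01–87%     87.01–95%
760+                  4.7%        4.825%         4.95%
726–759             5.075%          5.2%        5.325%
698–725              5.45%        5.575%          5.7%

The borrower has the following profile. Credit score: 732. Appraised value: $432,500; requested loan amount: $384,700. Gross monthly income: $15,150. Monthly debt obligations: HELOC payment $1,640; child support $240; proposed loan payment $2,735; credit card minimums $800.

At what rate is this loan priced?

Credit score 732 ≥ 698; Total monthly debts = (1,640 + 240 + 2,735 + 800) = 5,415. DTI: 5,415 ÷ 15,150 = 35.7%, within the 38% cap
LTV: 384,700 ÷ 432,500 = 88.9%, within 95% cap
Row: 732 falls in 726–759. Column: 88.9% falls in 87.01–95%. Rate = 5.325%.

5.325%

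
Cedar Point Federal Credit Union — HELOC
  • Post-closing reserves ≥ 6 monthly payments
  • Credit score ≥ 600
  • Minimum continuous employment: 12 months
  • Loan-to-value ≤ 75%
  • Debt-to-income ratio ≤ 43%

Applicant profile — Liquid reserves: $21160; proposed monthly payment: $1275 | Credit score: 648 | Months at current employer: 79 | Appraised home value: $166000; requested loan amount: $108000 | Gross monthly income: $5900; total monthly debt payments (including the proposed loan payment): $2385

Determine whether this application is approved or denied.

Approved

Liquid reserves cover 21,160/1,275 = 16.6 months — ≥ 6 required
Credit score 648 ≥ 600 (meets)
Employment 79 ≥ 12 months
LTV: 108,000 ÷ 166,000 = 65.1%, within 75% cap
DTI: 2,385 ÷ 5,900 = 40.4%, within the 43% cap
All criteria satisfied.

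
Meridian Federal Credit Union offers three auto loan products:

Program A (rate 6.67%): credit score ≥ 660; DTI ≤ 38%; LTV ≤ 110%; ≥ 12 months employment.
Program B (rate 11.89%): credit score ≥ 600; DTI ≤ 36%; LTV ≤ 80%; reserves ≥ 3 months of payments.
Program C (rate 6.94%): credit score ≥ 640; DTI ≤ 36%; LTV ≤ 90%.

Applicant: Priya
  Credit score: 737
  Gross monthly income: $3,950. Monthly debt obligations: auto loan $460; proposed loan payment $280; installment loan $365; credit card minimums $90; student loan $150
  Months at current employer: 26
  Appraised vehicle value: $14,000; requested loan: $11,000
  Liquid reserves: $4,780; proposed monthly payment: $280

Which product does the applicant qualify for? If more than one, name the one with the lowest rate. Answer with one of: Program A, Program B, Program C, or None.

Total debts = (460 + 280 + 365 + 90 + 150) = 1,345; DTI = 1,345/3,950 = 34.1%.
LTV = 11,000/14,000 = 78.6%.
Reserves = 4,780/280 = 17.1 months.
Program A: score 737 ≥ 660; DTI 34.1% ≤ 38%; LTV 78.6% ≤ 110%; employment 26 ≥ 12 mo → qualifies.
Program B: score 737 ≥ 600; DTI 34.1% ≤ 36%; LTV 78.6% ≤ 80%; reserves 17.1 ≥ 3 mo → qualifies.
Program C: score 737 ≥ 640; DTI 34.1% ≤ 36%; LTV 78.6% ≤ 90% → qualifies.
Qualifying: Program A, Program B, Program C. Lowest rate is 6.67% → Program A.

Program A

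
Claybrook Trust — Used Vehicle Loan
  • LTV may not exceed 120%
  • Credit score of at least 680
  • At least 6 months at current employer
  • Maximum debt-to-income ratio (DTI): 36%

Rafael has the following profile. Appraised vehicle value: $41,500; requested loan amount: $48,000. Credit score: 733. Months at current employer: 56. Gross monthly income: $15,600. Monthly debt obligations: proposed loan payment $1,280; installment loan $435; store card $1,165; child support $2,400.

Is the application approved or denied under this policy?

Loan-to-value = 48,000/41,500 = 115.7% — pass (120% max)
Credit score 733 ≥ 680 (meets)
Employment 56 ≥ 6 months
Total monthly debts = (1,280 + 435 + 1,165 + 2,400) = 5,280. DTI = 5,280/15,600 = 33.8% ≤ 36%
All criteria satisfied.

Approved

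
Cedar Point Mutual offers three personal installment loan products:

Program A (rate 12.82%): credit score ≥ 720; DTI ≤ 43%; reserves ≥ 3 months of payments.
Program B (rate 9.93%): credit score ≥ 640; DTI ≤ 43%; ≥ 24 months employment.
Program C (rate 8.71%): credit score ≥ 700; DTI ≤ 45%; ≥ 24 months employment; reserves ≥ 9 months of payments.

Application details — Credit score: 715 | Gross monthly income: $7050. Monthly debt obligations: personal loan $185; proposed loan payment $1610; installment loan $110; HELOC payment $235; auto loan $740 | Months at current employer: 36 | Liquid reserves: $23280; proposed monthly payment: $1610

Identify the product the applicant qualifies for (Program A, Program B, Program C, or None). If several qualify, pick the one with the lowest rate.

Total debts = (185 + 1,610 + 110 + 235 + 740) = 2,880; DTI = 2,880/7,050 = 40.9%.
Reserves = 23,280/1,610 = 14.5 months.
Program A: score 715 < 720; DTI 40.9% ≤ 43%; reserves 14.5 ≥ 3 mo → does not qualify.
Program B: score 715 ≥ 640; DTI 40.9% ≤ 43%; employment 36 ≥ 24 mo → qualifies.
Program C: score 715 ≥ 700; DTI 40.9% ≤ 45%; employment 36 ≥ 24 mo; reserves 14.5 ≥ 9 mo → qualifies.
Qualifying: Program B, Program C. Lowest rate is 8.71% → Program C.

Program C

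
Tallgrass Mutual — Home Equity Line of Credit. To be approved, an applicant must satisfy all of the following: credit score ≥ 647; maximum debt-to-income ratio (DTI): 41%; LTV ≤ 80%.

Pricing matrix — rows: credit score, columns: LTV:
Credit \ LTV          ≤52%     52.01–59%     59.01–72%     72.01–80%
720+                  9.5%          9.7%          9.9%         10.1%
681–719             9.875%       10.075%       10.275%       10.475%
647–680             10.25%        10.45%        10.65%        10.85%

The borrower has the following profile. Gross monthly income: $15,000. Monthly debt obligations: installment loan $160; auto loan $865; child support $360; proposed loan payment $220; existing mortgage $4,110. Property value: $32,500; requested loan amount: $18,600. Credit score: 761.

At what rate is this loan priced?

Credit score 761 ≥ 647; Total monthly debts = (160 + 865 + 360 + 220 + 4,110) = 5,715. DTI: 5,715 ÷ 15,000 = 38.1%, within the 41% cap
Loan-to-value = 18,600/32,500 = 57.2% — pass (80% max)
Row: 761 falls in 720+. Column: 57.2% falls in 52.01–59%. Rate = 9.7%.

9.7%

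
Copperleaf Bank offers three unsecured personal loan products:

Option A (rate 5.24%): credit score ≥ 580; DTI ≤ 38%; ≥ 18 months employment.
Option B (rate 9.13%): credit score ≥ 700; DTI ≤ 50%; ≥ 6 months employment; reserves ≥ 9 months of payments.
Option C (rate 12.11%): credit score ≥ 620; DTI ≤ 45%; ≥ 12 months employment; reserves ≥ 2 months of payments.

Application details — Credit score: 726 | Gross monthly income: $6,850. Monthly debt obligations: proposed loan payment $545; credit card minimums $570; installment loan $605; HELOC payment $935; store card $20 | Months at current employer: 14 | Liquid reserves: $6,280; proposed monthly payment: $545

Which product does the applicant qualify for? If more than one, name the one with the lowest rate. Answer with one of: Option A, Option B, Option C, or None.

Option B

Total debts = (545 + 570 + 605 + 935 + 20) = 2,675; DTI = 2,675/6,850 = 39.1%.
Reserves = 6,280/545 = 11.5 months.
Option A: score 726 ≥ 580; DTI 39.1% > 38%; employment 14 < 18 mo → does not qualify.
Option B: score 726 ≥ 700; DTI 39.1% ≤ 50%; employment 14 ≥ 6 mo; reserves 11.5 ≥ 9 mo → qualifies.
Option C: score 726 ≥ 620; DTI 39.1% ≤ 45%; employment 14 ≥ 12 mo; reserves 11.5 ≥ 2 mo → qualifies.
Qualifying: Option B, Option C. Lowest rate is 9.13% → Option B.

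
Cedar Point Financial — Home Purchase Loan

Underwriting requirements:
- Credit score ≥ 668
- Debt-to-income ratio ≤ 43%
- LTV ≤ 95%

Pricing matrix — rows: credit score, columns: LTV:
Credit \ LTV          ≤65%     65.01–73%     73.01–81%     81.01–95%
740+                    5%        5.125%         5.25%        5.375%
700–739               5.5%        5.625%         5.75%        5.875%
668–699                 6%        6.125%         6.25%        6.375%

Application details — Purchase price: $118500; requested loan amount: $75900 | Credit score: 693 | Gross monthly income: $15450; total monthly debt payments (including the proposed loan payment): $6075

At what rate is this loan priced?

6%

Credit score 693 ≥ 668; Debt-to-income = 6,075/15,450 = 39.3% — meets 43% limit
Loan-to-value = 75,900/118,500 = 64.1% — pass (95% max)
Score 693 is in the 668–699 band; LTV 64.1% is in the ≤65% band → 6%.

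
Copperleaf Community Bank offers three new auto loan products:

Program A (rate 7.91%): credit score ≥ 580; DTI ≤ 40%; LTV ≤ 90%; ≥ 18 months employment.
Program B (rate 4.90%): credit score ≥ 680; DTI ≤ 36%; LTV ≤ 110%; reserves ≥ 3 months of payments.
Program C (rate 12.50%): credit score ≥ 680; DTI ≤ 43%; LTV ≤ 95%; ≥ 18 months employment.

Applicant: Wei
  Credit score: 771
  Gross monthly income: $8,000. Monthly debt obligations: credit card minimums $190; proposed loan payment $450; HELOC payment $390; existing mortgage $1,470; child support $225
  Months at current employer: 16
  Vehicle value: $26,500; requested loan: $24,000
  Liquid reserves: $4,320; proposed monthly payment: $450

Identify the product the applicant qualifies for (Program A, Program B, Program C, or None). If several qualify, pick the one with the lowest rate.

Total debts = (190 + 450 + 390 + 1,470 + 225) = 2,725; DTI = 2,725/8,000 = 34.1%.
LTV = 24,000/26,500 = 90.6%.
Reserves = 4,320/450 = 9.6 months.
Program A: score 771 ≥ 580; DTI 34.1% ≤ 40%; LTV 90.6% > 90%; employment 16 < 18 mo → does not qualify.
Program B: score 771 ≥ 680; DTI 34.1% ≤ 36%; LTV 90.6% ≤ 110%; reserves 9.6 ≥ 3 mo → qualifies.
Program C: score 771 ≥ 680; DTI 34.1% ≤ 43%; LTV 90.6% ≤ 95%; employment 16 < 18 mo → does not qualify.

Program B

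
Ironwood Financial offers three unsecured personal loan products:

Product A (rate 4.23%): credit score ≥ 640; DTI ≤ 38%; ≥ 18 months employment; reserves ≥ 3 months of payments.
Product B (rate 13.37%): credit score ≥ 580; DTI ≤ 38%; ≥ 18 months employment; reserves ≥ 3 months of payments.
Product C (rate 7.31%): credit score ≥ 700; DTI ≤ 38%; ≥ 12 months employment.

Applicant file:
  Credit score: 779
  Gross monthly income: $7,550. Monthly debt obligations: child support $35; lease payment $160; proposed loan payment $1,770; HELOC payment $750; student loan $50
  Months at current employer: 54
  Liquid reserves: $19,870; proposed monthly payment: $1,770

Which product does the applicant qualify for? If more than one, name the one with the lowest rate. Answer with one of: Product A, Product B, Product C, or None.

Total debts = (35 + 160 + 1,770 + 750 + 50) = 2,765; DTI = 2,765/7,550 = 36.6%.
Reserves = 19,870/1,770 = 11.2 months.
Product A: score 779 ≥ 640; DTI 36.6% ≤ 38%; employment 54 ≥ 18 mo; reserves 11.2 ≥ 3 mo → qualifies.
Product B: score 779 ≥ 580; DTI 36.6% ≤ 38%; employment 54 ≥ 18 mo; reserves 11.2 ≥ 3 mo → qualifies.
Product C: score 779 ≥ 700; DTI 36.6% ≤ 38%; employment 54 ≥ 12 mo → qualifies.
Qualifying: Product A, Product B, Product C. Lowest rate is 4.23% → Product A.

Product A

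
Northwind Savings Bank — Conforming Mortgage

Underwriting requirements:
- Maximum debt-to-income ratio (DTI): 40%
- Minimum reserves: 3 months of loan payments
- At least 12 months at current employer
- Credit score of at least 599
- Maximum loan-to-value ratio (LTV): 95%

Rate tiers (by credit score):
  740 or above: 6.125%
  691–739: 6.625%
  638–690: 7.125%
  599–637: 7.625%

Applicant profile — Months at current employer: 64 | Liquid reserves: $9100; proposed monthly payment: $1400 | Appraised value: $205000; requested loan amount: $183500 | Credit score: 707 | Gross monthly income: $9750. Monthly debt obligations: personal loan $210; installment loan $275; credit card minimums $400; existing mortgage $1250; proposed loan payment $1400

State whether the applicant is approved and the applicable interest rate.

Approved at 6.625%

Credit score 707 ≥ 599 (meets minimum)
Employment 64 ≥ 12 months
Total monthly debts = (210 + 275 + 400 + 1,250 + 1,400) = 3,535. Debt-to-income = 3,535/9,750 = 36.3% — meets 40% limit
Reserves: 9,100 ÷ 1,400 = 6.5 months (meets 3-month minimum)
LTV = 183,500/205,000 = 89.5% ≤ 95%
All requirements met. Score 707 falls in the 691–739 tier → 6.625%.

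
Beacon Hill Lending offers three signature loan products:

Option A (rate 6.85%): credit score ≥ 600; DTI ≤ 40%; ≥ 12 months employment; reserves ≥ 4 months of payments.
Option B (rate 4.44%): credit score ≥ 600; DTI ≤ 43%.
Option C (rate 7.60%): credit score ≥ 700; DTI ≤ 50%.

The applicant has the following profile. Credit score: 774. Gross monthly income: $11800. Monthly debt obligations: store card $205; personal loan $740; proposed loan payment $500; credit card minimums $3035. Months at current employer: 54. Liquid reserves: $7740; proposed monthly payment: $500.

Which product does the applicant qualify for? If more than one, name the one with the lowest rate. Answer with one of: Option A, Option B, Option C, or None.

Option B

Total debts = (205 + 740 + 500 + 3,035) = 4,480; DTI = 4,480/11,800 = 38%.
Reserves = 7,740/500 = 15.5 months.
Option A: score 774 ≥ 600; DTI 38% ≤ 40%; employment 54 ≥ 12 mo; reserves 15.5 ≥ 4 mo → qualifies.
Option B: score 774 ≥ 600; DTI 38% ≤ 43% → qualifies.
Option C: score 774 ≥ 700; DTI 38% ≤ 50% → qualifies.
Qualifying: Option A, Option B, Option C. Lowest rate is 4.44% → Option B.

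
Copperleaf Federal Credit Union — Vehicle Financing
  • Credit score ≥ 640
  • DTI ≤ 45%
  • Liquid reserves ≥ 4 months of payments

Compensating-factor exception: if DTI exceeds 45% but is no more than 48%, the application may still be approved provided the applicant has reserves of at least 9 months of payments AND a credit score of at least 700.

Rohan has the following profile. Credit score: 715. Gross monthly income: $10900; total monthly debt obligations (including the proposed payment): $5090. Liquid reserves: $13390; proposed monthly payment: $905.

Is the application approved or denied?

Credit score 715 ≥ 640 (meets base)
DTI = 5,090/10,900 = 46.7% > 45% — standard DTI limit exceeded.
Liquid reserves cover 13,390/905 = 14.8 months — ≥ 4 required
46.7% falls in the override range (45%–48%), so the compensating-factor test applies.
Reserves 14.8 ≥ 9 months; credit score 715 ≥ 700.
Both override conditions satisfied; DTI exception granted.

Approved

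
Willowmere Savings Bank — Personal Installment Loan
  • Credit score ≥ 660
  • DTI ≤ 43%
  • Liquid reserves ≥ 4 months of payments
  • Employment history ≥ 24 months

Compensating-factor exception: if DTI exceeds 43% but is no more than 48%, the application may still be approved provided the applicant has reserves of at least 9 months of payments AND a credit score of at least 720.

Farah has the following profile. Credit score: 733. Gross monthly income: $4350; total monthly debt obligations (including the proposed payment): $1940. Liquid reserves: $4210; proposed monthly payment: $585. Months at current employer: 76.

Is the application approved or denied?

Credit score 733 ≥ 660 (meets base)
DTI = 1,940/4,350 = 44.6% > 43% — standard DTI limit exceeded.
Liquid reserves cover 4,210/585 = 7.2 months — ≥ 4 required
Employment 76 ≥ 24 months
44.6% falls in the override range (43%–48%), so the compensating-factor test applies.
Override check — reserves: 7.2 mo (short of 9); score: 733 (ok).
Compensating-factor requirement not fully met.

Denied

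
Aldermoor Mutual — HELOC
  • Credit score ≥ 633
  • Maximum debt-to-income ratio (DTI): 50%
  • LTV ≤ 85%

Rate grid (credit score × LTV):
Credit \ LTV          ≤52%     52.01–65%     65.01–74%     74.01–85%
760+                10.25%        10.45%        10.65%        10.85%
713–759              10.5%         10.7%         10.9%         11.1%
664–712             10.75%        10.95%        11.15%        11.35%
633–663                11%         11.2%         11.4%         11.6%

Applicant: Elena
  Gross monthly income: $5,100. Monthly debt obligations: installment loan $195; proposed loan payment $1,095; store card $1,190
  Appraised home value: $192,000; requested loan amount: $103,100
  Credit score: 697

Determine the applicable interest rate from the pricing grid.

10.95%

Credit score 697 ≥ 633; Total monthly debts = (195 + 1,095 + 1,190) = 2,480. DTI = 2,480/5,100 = 48.6% ≤ 50%
LTV = 103,100/192,000 = 53.7% ≤ 85%
Score 697 is in the 664–712 band; LTV 53.7% is in the 52.01–65% band → 10.95%.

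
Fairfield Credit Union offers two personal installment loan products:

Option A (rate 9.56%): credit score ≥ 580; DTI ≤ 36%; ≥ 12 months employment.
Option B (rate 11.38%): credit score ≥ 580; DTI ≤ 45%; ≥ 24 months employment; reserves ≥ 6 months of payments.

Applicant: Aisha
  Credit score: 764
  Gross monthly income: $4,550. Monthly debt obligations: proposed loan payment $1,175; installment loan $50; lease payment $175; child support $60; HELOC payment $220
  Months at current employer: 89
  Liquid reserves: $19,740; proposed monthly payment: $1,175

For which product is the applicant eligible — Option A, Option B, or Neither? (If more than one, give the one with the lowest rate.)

Total debts = (1,175 + 50 + 175 + 60 + 220) = 1,680; DTI = 1,680/4,550 = 36.9%.
Reserves = 19,740/1,175 = 16.8 months.
Option A: score 764 ≥ 580; DTI 36.9% > 36%; employment 89 ≥ 12 mo → does not qualify.
Option B: score 764 ≥ 580; DTI 36.9% ≤ 45%; employment 89 ≥ 24 mo; reserves 16.8 ≥ 6 mo → qualifies.

Option B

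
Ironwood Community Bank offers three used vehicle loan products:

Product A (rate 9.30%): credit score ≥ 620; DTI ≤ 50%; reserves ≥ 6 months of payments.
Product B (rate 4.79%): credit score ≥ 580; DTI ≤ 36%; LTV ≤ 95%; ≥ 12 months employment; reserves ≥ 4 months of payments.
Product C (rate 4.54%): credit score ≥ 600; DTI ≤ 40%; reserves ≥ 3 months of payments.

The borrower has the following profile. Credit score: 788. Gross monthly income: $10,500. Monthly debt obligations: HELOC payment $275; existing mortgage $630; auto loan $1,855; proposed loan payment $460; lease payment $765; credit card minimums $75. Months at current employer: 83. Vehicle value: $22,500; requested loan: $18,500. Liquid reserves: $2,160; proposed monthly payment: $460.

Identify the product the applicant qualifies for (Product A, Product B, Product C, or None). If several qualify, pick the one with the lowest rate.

Product C

Total debts = (275 + 630 + 1,855 + 460 + 765 + 75) = 4,060; DTI = 4,060/10,500 = 38.7%.
LTV = 18,500/22,500 = 82.2%.
Reserves = 2,160/460 = 4.7 months.
Product A: score 788 ≥ 620; DTI 38.7% ≤ 50%; reserves 4.7 < 6 mo → does not qualify.
Product B: score 788 ≥ 580; DTI 38.7% > 36%; LTV 82.2% ≤ 95%; employment 83 ≥ 12 mo; reserves 4.7 ≥ 4 mo → does not qualify.
Product C: score 788 ≥ 600; DTI 38.7% ≤ 40%; reserves 4.7 ≥ 3 mo → qualifies.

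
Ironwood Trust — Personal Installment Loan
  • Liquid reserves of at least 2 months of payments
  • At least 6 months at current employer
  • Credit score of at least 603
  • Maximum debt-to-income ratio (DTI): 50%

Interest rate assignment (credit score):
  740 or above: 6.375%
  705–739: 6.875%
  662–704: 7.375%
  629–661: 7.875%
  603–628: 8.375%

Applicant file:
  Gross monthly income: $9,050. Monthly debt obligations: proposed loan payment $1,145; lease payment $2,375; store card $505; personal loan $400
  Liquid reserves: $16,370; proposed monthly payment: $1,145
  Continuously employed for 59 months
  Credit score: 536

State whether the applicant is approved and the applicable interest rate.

Credit score 536 < 603 (below minimum)
Liquid reserves cover 16,370/1,145 = 14.3 months — ≥ 2 required
Employment 59 ≥ 6 months
Total monthly debts = (1,145 + 2,375 + 505 + 400) = 4,425. DTI = 4,425/9,050 = 48.9% ≤ 50%
Not all requirements met → denied.

Denied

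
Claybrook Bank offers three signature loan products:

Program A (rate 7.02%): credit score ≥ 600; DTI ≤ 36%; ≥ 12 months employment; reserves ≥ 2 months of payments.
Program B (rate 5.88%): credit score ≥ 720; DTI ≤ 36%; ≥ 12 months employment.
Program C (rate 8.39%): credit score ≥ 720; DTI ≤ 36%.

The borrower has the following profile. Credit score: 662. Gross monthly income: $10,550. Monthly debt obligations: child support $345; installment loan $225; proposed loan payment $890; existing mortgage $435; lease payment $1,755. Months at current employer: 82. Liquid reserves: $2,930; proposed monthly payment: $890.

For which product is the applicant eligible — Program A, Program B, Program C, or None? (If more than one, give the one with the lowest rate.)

Program A

Total debts = (345 + 225 + 890 + 435 + 1,755) = 3,650; DTI = 3,650/10,550 = 34.6%.
Reserves = 2,930/890 = 3.3 months.
Program A: score 662 ≥ 600; DTI 34.6% ≤ 36%; employment 82 ≥ 12 mo; reserves 3.3 ≥ 2 mo → qualifies.
Program B: score 662 < 720; DTI 34.6% ≤ 36%; employment 82 ≥ 12 mo → does not qualify.
Program C: score 662 < 720; DTI 34.6% ≤ 36% → does not qualify.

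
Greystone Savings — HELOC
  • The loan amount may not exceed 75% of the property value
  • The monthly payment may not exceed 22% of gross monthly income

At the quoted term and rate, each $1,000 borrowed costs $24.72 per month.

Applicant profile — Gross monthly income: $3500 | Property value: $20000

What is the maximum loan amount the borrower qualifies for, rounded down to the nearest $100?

Payment cap: 22% × $3,500 = $770/month.
At $24.72 per $1,000, that supports 770/24.72 × 1,000 ≈ $31,148 → $31,100.
LTV cap: 75% × $20,000 = $15,000 → $15,000.
Binding constraint: loan-to-value.

$15,000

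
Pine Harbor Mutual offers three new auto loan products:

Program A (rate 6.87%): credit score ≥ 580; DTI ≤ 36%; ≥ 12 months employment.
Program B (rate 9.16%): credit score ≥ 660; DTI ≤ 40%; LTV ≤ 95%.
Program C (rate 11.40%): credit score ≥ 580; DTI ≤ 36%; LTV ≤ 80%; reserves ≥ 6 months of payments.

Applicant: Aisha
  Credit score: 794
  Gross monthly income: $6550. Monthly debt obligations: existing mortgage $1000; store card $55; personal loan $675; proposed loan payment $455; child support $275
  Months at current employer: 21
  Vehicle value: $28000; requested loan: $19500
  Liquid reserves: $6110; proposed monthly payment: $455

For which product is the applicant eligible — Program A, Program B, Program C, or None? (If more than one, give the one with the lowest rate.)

Program B

Total debts = (1,000 + 55 + 675 + 455 + 275) = 2,460; DTI = 2,460/6,550 = 37.6%.
LTV = 19,500/28,000 = 69.6%.
Reserves = 6,110/455 = 13.4 months.
Program A: score 794 ≥ 580; DTI 37.6% > 36%; employment 21 ≥ 12 mo → does not qualify.
Program B: score 794 ≥ 660; DTI 37.6% ≤ 40%; LTV 69.6% ≤ 95% → qualifies.
Program C: score 794 ≥ 580; DTI 37.6% > 36%; LTV 69.6% ≤ 80%; reserves 13.4 ≥ 6 mo → does not qualify.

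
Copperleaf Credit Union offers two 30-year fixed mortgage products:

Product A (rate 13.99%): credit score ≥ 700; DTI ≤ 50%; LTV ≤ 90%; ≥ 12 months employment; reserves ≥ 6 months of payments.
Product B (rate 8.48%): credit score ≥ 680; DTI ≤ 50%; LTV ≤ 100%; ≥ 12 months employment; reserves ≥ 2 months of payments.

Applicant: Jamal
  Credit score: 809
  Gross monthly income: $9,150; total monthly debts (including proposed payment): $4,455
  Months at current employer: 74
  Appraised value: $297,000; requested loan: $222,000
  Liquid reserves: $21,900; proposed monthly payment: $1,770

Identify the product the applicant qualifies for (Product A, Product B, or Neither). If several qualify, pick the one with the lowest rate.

DTI = 4,455/9,150 = 48.7%.
LTV = 222,000/297,000 = 74.7%.
Reserves = 21,900/1,770 = 12.4 months.
Product A: score 809 ≥ 700; DTI 48.7% ≤ 50%; LTV 74.7% ≤ 90%; employment 74 ≥ 12 mo; reserves 12.4 ≥ 6 mo → qualifies.
Product B: score 809 ≥ 680; DTI 48.7% ≤ 50%; LTV 74.7% ≤ 100%; employment 74 ≥ 12 mo; reserves 12.4 ≥ 2 mo → qualifies.
Qualifying: Product A, Product B. Lowest rate is 8.48% → Product B.

Product B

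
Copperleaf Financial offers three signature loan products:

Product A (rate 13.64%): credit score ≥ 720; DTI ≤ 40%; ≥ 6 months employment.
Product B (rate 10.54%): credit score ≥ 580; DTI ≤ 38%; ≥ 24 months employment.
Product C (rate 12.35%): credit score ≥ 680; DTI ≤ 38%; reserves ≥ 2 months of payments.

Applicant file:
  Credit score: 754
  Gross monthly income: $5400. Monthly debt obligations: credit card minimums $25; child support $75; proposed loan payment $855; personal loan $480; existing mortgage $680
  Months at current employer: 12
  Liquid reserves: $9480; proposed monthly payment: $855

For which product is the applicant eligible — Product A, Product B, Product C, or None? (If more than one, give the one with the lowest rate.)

Product A

Total debts = (25 + 75 + 855 + 480 + 680) = 2,115; DTI = 2,115/5,400 = 39.2%.
Reserves = 9,480/855 = 11.1 months.
Product A: score 754 ≥ 720; DTI 39.2% ≤ 40%; employment 12 ≥ 6 mo → qualifies.
Product B: score 754 ≥ 580; DTI 39.2% > 38%; employment 12 < 24 mo → does not qualify.
Product C: score 754 ≥ 680; DTI 39.2% > 38%; reserves 11.1 ≥ 2 mo → does not qualify.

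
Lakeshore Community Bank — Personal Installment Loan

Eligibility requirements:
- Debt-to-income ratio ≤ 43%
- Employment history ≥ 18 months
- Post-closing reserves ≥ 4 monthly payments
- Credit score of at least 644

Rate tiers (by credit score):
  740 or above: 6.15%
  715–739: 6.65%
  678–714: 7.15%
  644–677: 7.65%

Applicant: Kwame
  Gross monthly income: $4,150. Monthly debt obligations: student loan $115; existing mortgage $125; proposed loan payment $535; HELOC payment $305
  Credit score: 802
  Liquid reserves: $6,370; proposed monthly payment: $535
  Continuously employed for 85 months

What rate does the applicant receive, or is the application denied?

Credit score 802 ≥ 644 (meets minimum)
Reserves: 6,370 ÷ 535 = 11.9 months (meets 4-month minimum)
Employment 85 ≥ 18 months
Total monthly debts = (115 + 125 + 535 + 305) = 1,080. DTI = 1,080/4,150 = 26% ≤ 43%
All requirements met. Score 802 falls in the 740 or above tier → 6.15%.

Approved at 6.15%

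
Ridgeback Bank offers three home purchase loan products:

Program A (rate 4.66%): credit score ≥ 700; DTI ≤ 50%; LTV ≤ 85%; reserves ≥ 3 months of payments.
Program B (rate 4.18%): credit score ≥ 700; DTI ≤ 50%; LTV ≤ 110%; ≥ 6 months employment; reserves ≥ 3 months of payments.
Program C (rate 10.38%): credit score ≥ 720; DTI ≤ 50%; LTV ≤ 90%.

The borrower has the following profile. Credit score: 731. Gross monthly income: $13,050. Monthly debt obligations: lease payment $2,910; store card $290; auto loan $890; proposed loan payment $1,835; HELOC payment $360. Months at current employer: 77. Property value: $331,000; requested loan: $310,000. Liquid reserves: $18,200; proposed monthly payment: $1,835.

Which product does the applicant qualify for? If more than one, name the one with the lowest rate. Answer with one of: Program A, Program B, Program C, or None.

Total debts = (2,910 + 290 + 890 + 1,835 + 360) = 6,285; DTI = 6,285/13,050 = 48.2%.
LTV = 310,000/331,000 = 93.7%.
Reserves = 18,200/1,835 = 9.9 months.
Program A: score 731 ≥ 700; DTI 48.2% ≤ 50%; LTV 93.7% > 85%; reserves 9.9 ≥ 3 mo → does not qualify.
Program B: score 731 ≥ 700; DTI 48.2% ≤ 50%; LTV 93.7% ≤ 110%; employment 77 ≥ 6 mo; reserves 9.9 ≥ 3 mo → qualifies.
Program C: score 731 ≥ 720; DTI 48.2% ≤ 50%; LTV 93.7% > 90% → does not qualify.

Program B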